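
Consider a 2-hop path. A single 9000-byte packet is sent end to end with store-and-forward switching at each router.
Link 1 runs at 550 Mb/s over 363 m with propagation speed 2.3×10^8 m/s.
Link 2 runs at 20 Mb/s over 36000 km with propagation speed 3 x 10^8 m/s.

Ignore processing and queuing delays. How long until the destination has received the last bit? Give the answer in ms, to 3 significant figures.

L = 9000 × 8 = 72000 bits.
Transmission delays (L/R per hop): 0.130909, 3.6 ms; sum = 3.73091 ms.
Propagation delays (d/s per hop): 0.00157826, 120 ms; sum = 120.002 ms.
End-to-end = 124 ms.

124 ms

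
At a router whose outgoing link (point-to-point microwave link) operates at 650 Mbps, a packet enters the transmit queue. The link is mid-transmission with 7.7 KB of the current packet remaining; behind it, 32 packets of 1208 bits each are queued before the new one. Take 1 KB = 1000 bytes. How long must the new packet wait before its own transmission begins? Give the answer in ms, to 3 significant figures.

Each queued packet: L/R = 1208/650000000 = 0.00185846 ms.
32 queued → 0.0594708 ms.
Plus remaining 61600 bits of current packet: 0.0947692 ms.
Queuing delay = 0.154 ms.

0.154 ms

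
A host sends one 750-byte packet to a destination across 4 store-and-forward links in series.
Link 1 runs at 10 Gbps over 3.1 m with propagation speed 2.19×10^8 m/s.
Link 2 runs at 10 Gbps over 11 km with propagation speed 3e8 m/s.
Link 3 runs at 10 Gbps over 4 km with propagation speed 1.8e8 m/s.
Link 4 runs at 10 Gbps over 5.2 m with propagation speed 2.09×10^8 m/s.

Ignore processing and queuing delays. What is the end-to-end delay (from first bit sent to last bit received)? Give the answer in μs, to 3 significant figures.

L = 750 × 8 = 6000 bits.
Transmission delay per hop = L/R = 6000/10000000000 = 0.6 μs; 4 hops → 2.4 μs.
Propagation delays (d/s per hop): 0.0141553, 36.6667, 22.2222, 0.0248804 μs; sum = 58.9279 μs.
End-to-end = 61.3 μs.

61.3 μs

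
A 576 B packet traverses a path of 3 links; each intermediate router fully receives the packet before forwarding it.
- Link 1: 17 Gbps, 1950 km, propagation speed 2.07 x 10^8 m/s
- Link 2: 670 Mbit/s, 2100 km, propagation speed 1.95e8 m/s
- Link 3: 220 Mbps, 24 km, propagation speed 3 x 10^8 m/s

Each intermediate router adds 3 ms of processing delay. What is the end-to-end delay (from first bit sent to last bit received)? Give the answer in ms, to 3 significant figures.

L = 576 × 8 = 4608 bits.
Transmission delays (L/R per hop): 0.000271059, 0.00687761, 0.0209455 ms; sum = 0.0280941 ms.
Propagation delays (d/s per hop): 9.42029, 10.7692, 0.08 ms; sum = 20.2695 ms.
Processing at 2 router(s): 2 × 3 ms = 6 ms.
End-to-end = 26.3 ms.

26.3 ms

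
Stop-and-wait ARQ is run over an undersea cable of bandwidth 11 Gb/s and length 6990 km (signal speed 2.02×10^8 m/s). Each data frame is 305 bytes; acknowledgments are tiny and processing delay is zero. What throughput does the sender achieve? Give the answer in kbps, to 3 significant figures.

t_tx = L/R = 2440/11000000000 = 2.21818e-07 s.
t_prop = 6990000/202000000 = 0.034604 s; RTT = 0.0692079 s.
Cycle = t_tx + RTT = 0.0692081 s.
Throughput = L / cycle = 2440 / 0.0692081 = 35.3 kbps.

35.3 kbps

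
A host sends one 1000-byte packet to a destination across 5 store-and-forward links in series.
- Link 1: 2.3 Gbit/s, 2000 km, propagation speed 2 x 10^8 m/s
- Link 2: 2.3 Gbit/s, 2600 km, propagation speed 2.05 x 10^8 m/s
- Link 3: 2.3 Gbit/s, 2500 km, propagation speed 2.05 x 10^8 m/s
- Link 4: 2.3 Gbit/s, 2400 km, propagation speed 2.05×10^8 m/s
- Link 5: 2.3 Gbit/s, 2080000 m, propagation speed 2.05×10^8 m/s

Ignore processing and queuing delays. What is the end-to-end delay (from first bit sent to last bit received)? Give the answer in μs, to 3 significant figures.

L = 1000 × 8 = 8000 bits.
Transmission delay per hop = L/R = 8000/2300000000 = 3.47826 μs; 5 hops → 17.3913 μs.
Propagation delays (d/s per hop): 10000, 12682.9, 12195.1, 11707.3, 10146.3 μs; sum = 56731.7 μs.
End-to-end = 56700 μs.

56700 μs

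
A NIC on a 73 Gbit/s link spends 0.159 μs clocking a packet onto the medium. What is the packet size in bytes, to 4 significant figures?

1451 bytes

L = R × t_tx = 73000000000 b/s × 1.59e-07 s = 11607 bits.
In bytes: 11607 / 8 = 1451 bytes.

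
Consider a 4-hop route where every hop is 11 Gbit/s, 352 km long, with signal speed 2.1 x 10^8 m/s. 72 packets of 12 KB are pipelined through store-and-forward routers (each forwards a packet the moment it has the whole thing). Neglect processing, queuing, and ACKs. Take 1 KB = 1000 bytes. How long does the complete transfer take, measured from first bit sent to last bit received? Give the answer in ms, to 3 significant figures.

7.36 ms

Per-hop transmission t_tx = L/R = 96000/11000000000 = 0.00872727 ms.
Per-hop propagation t_prop = 352000/210000000 = 1.67619 ms.
Pipeline fill: first packet needs 4·t_tx to clear all hops; remaining 71 packets each add one t_tx.
Total = (4+72-1)·t_tx + 4·t_prop = 75·0.00872727 + 4·1.67619 = 7.36 ms.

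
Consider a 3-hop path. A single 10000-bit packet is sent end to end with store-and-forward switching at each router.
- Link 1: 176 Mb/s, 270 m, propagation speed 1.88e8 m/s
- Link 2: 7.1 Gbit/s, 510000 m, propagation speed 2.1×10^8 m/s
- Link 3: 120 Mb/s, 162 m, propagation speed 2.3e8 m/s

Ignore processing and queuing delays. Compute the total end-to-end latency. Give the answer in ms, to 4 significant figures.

2.572 ms

Transmission delays (L/R per hop): 0.0568182, 0.00140845, 0.0833333 ms; sum = 0.14156 ms.
Propagation delays (d/s per hop): 0.00143617, 2.42857, 0.000704348 ms; sum = 2.43071 ms.
End-to-end = 2.572 ms.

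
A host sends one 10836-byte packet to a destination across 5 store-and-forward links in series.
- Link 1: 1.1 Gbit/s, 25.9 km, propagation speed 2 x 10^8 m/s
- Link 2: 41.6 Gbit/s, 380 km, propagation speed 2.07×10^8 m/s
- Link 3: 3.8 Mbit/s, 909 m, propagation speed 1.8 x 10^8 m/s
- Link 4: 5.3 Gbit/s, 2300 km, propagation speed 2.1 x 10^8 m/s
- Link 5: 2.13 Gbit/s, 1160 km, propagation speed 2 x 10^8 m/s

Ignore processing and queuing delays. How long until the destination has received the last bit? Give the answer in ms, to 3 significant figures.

L = 10836 × 8 = 86688 bits.
Transmission delays (L/R per hop): 0.0788073, 0.00208385, 22.8126, 0.0163562, 0.0406986 ms; sum = 22.9506 ms.
Propagation delays (d/s per hop): 0.1295, 1.83575, 0.00505, 10.9524, 5.8 ms; sum = 18.7227 ms.
End-to-end = 41.7 ms.

41.7 ms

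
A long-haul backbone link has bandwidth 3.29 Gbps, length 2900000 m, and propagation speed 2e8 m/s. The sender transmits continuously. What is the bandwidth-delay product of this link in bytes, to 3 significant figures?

Propagation delay = 2900000 / 200000000 = 0.0145 s.
BDP = R × t_prop = 3290000000 × 0.0145 = 47705000 bits.
In bytes: 47705000/8 = 5960000 bytes.

5960000 bytes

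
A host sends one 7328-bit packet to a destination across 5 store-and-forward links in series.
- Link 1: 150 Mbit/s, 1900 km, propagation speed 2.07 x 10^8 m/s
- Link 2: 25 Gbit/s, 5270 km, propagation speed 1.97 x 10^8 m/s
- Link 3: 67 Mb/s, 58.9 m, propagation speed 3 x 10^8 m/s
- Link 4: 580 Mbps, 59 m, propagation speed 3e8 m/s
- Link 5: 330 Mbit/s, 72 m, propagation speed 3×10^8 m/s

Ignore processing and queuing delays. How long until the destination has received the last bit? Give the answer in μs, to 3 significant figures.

Transmission delays (L/R per hop): 48.8533, 0.29312, 109.373, 12.6345, 22.2061 μs; sum = 193.36 μs.
Propagation delays (d/s per hop): 9178.74, 26751.3, 0.196333, 0.196667, 0.24 μs; sum = 35930.6 μs.
End-to-end = 36100 μs.

36100 μs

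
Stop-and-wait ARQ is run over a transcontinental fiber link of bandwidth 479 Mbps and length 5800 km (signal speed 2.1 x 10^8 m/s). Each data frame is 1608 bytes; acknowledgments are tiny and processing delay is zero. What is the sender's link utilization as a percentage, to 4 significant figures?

t_tx = L/R = 12864/479000000 = 2.68559e-05 s.
t_prop = 5800000/210000000 = 0.027619 s; RTT = 0.0552381 s.
Cycle = t_tx + RTT = 0.055265 s.
Utilization = t_tx / cycle = 2.68559e-05/0.055265 = 0.04859 %.

0.04859 %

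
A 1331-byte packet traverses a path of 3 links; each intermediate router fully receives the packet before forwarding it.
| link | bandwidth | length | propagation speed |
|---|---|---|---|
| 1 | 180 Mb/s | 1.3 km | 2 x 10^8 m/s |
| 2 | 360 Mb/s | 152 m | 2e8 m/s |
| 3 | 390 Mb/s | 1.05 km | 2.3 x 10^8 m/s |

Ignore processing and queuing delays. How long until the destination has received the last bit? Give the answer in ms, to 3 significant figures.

L = 1331 × 8 = 10648 bits.
Transmission delays (L/R per hop): 0.0591556, 0.0295778, 0.0273026 ms; sum = 0.116036 ms.
Propagation delays (d/s per hop): 0.0065, 0.00076, 0.00456522 ms; sum = 0.0118252 ms.
End-to-end = 0.128 ms.

0.128 ms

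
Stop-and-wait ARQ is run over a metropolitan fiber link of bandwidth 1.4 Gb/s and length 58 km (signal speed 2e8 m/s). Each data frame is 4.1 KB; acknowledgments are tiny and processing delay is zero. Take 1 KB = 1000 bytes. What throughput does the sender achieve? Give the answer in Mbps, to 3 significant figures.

t_tx = L/R = 32800/1400000000 = 2.34286e-05 s.
t_prop = 58000/200000000 = 0.00029 s; RTT = 0.00058 s.
Cycle = t_tx + RTT = 0.000603429 s.
Throughput = L / cycle = 32800 / 0.000603429 = 54.4 Mbps.

54.4 Mbps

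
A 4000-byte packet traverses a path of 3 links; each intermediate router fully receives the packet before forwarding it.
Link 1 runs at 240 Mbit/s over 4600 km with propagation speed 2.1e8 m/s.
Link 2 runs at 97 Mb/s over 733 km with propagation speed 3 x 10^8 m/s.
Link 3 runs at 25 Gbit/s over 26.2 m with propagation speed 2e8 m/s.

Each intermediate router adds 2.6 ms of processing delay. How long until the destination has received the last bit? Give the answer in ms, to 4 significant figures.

L = 4000 × 8 = 32000 bits.
Transmission delays (L/R per hop): 0.133333, 0.329897, 0.00128 ms; sum = 0.46451 ms.
Propagation delays (d/s per hop): 21.9048, 2.44333, 0.000131 ms; sum = 24.3482 ms.
Processing at 2 router(s): 2 × 2.6 ms = 5.2 ms.
End-to-end = 30.01 ms.

30.01 ms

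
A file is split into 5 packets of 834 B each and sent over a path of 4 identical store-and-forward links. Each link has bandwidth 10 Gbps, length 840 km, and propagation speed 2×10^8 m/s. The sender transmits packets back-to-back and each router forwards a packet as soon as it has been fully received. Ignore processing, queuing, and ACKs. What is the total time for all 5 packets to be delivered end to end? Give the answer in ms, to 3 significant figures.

Per-hop transmission t_tx = L/R = 6672/10000000000 = 0.0006672 ms.
Per-hop propagation t_prop = 840000/200000000 = 4.2 ms.
Pipeline fill: first packet needs 4·t_tx to clear all hops; remaining 4 packets each add one t_tx.
Total = (4+5-1)·t_tx + 4·t_prop = 8·0.0006672 + 4·4.2 = 16.8 ms.

16.8 ms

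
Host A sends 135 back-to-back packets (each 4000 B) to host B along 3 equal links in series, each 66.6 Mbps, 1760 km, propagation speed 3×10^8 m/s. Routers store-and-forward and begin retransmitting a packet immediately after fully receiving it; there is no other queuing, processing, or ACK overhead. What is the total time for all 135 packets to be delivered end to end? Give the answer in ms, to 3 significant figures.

83.4 ms

Per-hop transmission t_tx = L/R = 32000/6.66e+07 = 0.48048 ms.
Per-hop propagation t_prop = 1760000/300000000 = 5.86667 ms.
Pipeline fill: first packet needs 3·t_tx to clear all hops; remaining 134 packets each add one t_tx.
Total = (3+135-1)·t_tx + 3·t_prop = 137·0.48048 + 3·5.86667 = 83.4 ms.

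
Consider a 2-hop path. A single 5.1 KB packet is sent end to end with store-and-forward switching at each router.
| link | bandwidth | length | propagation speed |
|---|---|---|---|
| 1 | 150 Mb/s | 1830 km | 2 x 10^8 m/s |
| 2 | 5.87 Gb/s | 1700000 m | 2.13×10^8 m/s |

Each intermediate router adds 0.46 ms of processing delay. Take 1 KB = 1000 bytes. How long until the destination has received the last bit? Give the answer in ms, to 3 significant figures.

17.9 ms

L = 40800 bits.
Transmission delays (L/R per hop): 0.272, 0.0069506 ms; sum = 0.278951 ms.
Propagation delays (d/s per hop): 9.15, 7.98122 ms; sum = 17.1312 ms.
Processing at 1 router(s): 1 × 0.46 ms = 0.46 ms.
End-to-end = 17.9 ms.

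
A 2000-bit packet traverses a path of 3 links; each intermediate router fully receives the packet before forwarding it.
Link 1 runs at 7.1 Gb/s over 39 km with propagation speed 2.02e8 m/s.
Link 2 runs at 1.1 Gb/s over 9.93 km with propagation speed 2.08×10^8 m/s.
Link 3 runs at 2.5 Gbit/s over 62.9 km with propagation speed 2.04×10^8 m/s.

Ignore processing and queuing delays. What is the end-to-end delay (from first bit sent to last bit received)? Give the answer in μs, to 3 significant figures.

552 μs

Transmission delays (L/R per hop): 0.28169, 1.81818, 0.8 μs; sum = 2.89987 μs.
Propagation delays (d/s per hop): 193.069, 47.7404, 308.333 μs; sum = 549.143 μs.
End-to-end = 552 μs.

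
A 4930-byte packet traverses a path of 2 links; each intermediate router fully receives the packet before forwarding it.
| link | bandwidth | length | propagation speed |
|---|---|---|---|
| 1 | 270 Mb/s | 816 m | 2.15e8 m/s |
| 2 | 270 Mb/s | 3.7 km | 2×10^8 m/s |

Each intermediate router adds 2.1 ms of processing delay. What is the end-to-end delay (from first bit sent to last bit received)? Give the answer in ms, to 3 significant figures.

2.41 ms

L = 4930 × 8 = 39440 bits.
Transmission delay per hop = L/R = 39440/270000000 = 0.146074 ms; 2 hops → 0.292148 ms.
Propagation delays (d/s per hop): 0.00379535, 0.0185 ms; sum = 0.0222953 ms.
Processing at 1 router(s): 1 × 2.1 ms = 2.1 ms.
End-to-end = 2.41 ms.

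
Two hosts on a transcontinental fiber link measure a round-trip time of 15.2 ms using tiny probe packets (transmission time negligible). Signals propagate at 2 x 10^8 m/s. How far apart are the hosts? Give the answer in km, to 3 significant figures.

One-way propagation = RTT/2 = 7.6 ms.
d = s × t = 200000000 × 0.0076 = 1520 km.

1520 km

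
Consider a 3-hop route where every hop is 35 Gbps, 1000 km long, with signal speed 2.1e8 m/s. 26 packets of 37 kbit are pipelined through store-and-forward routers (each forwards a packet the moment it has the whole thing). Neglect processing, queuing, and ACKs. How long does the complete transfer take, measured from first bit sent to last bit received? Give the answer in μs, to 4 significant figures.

Per-hop transmission t_tx = L/R = 37000/35000000000 = 1.05714 μs.
Per-hop propagation t_prop = 1000000/210000000 = 4761.9 μs.
Pipeline fill: first packet needs 3·t_tx to clear all hops; remaining 25 packets each add one t_tx.
Total = (3+26-1)·t_tx + 3·t_prop = 28·1.05714 + 3·4761.9 = 14320 μs.

14320 μs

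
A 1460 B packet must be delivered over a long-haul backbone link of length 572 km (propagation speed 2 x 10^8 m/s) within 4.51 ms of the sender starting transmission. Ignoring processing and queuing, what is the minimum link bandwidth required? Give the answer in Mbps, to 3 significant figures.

L = 11680 bits.
Propagation delay = 572000 / 200000000 = 2.86 ms.
Transmission budget = 4.51 − 2.86 = 1.65 ms.
R ≥ L / t_tx = 11680 bits / 0.00165 s = 7.08 Mbps.

7.08 Mbps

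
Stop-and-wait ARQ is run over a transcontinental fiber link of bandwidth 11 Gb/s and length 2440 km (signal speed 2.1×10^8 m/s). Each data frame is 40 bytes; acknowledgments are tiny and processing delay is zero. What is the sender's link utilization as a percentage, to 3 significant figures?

0.000125 %

t_tx = L/R = 320/11000000000 = 2.90909e-08 s.
t_prop = 2440000/210000000 = 0.011619 s; RTT = 0.0232381 s.
Cycle = t_tx + RTT = 0.0232381 s.
Utilization = t_tx / cycle = 2.90909e-08/0.0232381 = 0.000125 %.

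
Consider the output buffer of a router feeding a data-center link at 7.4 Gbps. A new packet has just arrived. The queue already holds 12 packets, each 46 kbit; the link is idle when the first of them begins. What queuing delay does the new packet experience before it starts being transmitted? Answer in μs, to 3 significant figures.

Each queued packet: L/R = 46000/7400000000 = 6.21622 μs.
12 queued → 74.5946 μs.
Queuing delay = 74.6 μs.

74.6 μs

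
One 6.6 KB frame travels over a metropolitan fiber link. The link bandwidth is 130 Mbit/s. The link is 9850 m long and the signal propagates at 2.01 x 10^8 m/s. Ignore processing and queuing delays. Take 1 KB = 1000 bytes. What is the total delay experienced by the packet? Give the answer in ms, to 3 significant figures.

0.455 ms

L = 52800 bits.
Transmission delay = L/R = 52800 / 130000000 = 0.406154 ms.
Propagation delay = d/s = 9850 m / 2.01e+08 m/s = 0.049005 ms.
Total = 0.455 ms.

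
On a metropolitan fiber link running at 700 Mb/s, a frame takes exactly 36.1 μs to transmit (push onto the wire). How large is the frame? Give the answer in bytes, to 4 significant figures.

L = R × t_tx = 700000000 b/s × 3.61e-05 s = 25270 bits.
In bytes: 25270 / 8 = 3159 bytes.

3159 bytes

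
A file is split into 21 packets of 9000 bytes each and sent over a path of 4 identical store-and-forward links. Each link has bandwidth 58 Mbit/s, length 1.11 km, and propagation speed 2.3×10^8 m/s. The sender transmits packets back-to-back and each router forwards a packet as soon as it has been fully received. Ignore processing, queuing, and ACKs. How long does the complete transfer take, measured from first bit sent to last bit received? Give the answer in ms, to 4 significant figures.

Per-hop transmission t_tx = L/R = 72000/58000000 = 1.24138 ms.
Per-hop propagation t_prop = 1110/2.3e+08 = 0.00482609 ms.
Pipeline fill: first packet needs 4·t_tx to clear all hops; remaining 20 packets each add one t_tx.
Total = (4+21-1)·t_tx + 4·t_prop = 24·1.24138 + 4·0.00482609 = 29.81 ms.

29.81 ms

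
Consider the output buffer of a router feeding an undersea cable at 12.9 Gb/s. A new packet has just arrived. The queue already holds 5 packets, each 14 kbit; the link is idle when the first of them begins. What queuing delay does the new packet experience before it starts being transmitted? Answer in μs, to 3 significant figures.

5.43 μs

Each queued packet: L/R = 14000/12900000000 = 1.08527 μs.
5 queued → 5.42636 μs.
Queuing delay = 5.43 μs.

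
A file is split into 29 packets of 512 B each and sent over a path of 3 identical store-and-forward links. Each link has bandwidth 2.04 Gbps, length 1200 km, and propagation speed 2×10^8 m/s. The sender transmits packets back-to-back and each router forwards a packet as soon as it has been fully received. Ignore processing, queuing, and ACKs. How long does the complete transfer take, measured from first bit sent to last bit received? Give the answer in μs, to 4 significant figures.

Per-hop transmission t_tx = L/R = 4096/2040000000 = 2.00784 μs.
Per-hop propagation t_prop = 1200000/200000000 = 6000 μs.
Pipeline fill: first packet needs 3·t_tx to clear all hops; remaining 28 packets each add one t_tx.
Total = (3+29-1)·t_tx + 3·t_prop = 31·2.00784 + 3·6000 = 18060 μs.

18060 μs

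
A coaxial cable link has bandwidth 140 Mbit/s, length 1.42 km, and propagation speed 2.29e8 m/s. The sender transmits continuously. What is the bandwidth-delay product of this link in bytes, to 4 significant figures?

Propagation delay = 1420 / 229000000 = 6.20087e-06 s.
BDP = R × t_prop = 140000000 × 6.20087e-06 = 868.122 bits.
In bytes: 868.122/8 = 108.5 bytes.

108.5 bytes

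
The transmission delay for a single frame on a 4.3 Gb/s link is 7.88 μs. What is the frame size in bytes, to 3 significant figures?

L = R × t_tx = 4300000000 b/s × 7.88e-06 s = 33884 bits.
In bytes: 33884 / 8 = 4240 bytes.

4240 bytes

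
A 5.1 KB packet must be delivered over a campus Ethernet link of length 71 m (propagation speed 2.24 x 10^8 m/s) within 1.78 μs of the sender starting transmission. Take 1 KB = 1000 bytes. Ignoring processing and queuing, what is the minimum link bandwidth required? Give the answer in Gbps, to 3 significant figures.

L = 40800 bits.
Propagation delay = 71 / 2.24e+08 = 0.316964 μs.
Transmission budget = 1.78 − 0.316964 = 1.46304 μs.
R ≥ L / t_tx = 40800 bits / 1.46304e-06 s = 27.9 Gbps.

27.9 Gbps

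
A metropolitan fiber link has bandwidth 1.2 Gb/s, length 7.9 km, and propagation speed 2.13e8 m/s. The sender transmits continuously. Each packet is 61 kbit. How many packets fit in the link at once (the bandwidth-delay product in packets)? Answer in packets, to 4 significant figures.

Propagation delay = 7900 / 213000000 = 3.70892e-05 s.
BDP = R × t_prop = 1200000000 × 3.70892e-05 = 44507 bits.
In packets of 61000 bits: 0.7296 packets.

0.7296 packets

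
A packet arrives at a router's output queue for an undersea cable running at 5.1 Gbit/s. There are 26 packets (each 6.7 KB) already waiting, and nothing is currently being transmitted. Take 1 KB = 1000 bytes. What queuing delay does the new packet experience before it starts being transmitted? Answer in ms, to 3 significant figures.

0.273 ms

Each queued packet: L/R = 53600/5100000000 = 0.0105098 ms.
26 queued → 0.273255 ms.
Queuing delay = 0.273 ms.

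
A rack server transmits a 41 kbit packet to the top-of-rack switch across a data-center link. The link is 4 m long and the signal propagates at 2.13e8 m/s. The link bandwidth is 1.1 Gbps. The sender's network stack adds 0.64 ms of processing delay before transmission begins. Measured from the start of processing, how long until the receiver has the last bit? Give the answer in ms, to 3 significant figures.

0.677 ms

L = 41000 bits.
Transmission delay = L/R = 41000 / 1100000000 = 0.0372727 ms.
Propagation delay = d/s = 4 m / 213000000 m/s = 1.87793e-05 ms.
Plus processing delay 0.64 ms = 0.64 ms.
Total = 0.677 ms.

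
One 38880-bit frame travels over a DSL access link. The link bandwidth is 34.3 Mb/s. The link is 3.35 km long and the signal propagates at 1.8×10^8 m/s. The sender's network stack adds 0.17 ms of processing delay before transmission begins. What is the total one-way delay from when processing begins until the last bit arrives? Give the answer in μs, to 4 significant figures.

1322 μs

Transmission delay = L/R = 38880 / 34300000 = 1133.53 μs.
Propagation delay = d/s = 3350 m / 180000000 m/s = 18.6111 μs.
Plus processing delay 0.17 ms = 170 μs.
Total = 1322 μs.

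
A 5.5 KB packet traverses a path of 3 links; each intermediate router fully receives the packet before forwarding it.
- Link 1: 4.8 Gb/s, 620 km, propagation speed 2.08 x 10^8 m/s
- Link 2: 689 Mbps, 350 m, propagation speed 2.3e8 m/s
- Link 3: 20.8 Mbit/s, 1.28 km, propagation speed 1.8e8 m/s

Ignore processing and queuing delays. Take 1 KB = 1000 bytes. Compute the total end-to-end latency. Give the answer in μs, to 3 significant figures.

L = 44000 bits.
Transmission delays (L/R per hop): 9.16667, 63.8607, 2115.38 μs; sum = 2188.41 μs.
Propagation delays (d/s per hop): 2980.77, 1.52174, 7.11111 μs; sum = 2989.4 μs.
End-to-end = 5180 μs.

5180 μs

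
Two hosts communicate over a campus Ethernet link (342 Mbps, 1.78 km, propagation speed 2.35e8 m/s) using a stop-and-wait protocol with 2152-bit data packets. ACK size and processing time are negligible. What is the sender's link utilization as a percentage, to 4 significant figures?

t_tx = L/R = 2152/342000000 = 6.2924e-06 s.
t_prop = 1780/235000000 = 7.57447e-06 s; RTT = 1.51489e-05 s.
Cycle = t_tx + RTT = 2.14413e-05 s.
Utilization = t_tx / cycle = 6.2924e-06/2.14413e-05 = 29.35 %.

29.35 %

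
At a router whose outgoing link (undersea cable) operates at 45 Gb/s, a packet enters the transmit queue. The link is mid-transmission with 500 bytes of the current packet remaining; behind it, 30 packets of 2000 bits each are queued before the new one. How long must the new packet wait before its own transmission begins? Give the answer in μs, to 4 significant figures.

1.422 μs

Each queued packet: L/R = 2000/45000000000 = 0.0444444 μs.
30 queued → 1.33333 μs.
Plus remaining 4000 bits of current packet: 0.0888889 μs.
Queuing delay = 1.422 μs.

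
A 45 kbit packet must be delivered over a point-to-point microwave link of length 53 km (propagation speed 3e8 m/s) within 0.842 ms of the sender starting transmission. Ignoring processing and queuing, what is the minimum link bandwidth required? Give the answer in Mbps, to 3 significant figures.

Propagation delay = 53000 / 300000000 = 0.176667 ms.
Transmission budget = 0.842 − 0.176667 = 0.665333 ms.
R ≥ L / t_tx = 45000 bits / 0.000665333 s = 67.6 Mbps.

67.6 Mbps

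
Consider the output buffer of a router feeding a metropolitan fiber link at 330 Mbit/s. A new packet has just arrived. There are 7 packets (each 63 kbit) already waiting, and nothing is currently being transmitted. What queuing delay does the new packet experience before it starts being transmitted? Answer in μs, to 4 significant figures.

Each queued packet: L/R = 63000/330000000 = 190.909 μs.
7 queued → 1336.36 μs.
Queuing delay = 1336 μs.

1336 μs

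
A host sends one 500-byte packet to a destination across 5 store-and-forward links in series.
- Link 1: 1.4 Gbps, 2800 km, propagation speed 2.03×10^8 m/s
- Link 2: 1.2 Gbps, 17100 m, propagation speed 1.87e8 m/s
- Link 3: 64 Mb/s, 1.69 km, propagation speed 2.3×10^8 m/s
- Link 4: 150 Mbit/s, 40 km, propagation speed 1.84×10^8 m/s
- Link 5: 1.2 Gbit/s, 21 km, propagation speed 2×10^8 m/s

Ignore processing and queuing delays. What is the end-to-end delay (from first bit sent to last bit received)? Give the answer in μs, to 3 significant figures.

L = 500 × 8 = 4000 bits.
Transmission delays (L/R per hop): 2.85714, 3.33333, 62.5, 26.6667, 3.33333 μs; sum = 98.6905 μs.
Propagation delays (d/s per hop): 13793.1, 91.4439, 7.34783, 217.391, 105 μs; sum = 14214.3 μs.
End-to-end = 14300 μs.

14300 μs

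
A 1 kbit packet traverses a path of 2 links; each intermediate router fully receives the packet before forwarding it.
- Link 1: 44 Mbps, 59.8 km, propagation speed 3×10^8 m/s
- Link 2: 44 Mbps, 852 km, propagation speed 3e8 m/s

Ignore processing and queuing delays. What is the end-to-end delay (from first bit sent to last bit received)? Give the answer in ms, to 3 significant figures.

3.08 ms

L = 1000 bits.
Transmission delay per hop = L/R = 1000/44000000 = 0.0227273 ms; 2 hops → 0.0454545 ms.
Propagation delays (d/s per hop): 0.199333, 2.84 ms; sum = 3.03933 ms.
End-to-end = 3.08 ms.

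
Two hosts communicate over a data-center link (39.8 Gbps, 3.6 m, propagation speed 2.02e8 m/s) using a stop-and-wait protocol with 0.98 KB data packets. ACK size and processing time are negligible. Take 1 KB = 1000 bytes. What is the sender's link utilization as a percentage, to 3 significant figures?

84.7 %

t_tx = L/R = 7840/39800000000 = 1.96985e-07 s.
t_prop = 3.6/202000000 = 1.78218e-08 s; RTT = 3.56436e-08 s.
Cycle = t_tx + RTT = 2.32628e-07 s.
Utilization = t_tx / cycle = 1.96985e-07/2.32628e-07 = 84.7 %.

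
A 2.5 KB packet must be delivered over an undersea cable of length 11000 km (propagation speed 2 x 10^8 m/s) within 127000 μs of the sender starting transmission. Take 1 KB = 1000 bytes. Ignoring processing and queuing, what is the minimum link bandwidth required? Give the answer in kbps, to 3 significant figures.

278 kbps

L = 20000 bits.
Propagation delay = 11000000 / 200000000 = 55000 μs.
Transmission budget = 127000 − 55000 = 72000 μs.
R ≥ L / t_tx = 20000 bits / 0.072 s = 278 kbps.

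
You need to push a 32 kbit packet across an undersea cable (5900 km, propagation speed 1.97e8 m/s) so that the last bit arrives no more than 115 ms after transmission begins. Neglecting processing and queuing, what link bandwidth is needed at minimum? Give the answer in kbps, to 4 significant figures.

Propagation delay = 5900000 / 197000000 = 29.9492 ms.
Transmission budget = 115 − 29.9492 = 85.0508 ms.
R ≥ L / t_tx = 32000 bits / 0.0850508 s = 376.2 kbps.

376.2 kbps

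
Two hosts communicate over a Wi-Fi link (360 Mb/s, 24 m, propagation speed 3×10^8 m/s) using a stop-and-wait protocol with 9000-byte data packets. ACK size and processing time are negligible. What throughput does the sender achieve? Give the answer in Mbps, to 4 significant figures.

t_tx = L/R = 72000/360000000 = 0.0002 s.
t_prop = 24/300000000 = 8e-08 s; RTT = 1.6e-07 s.
Cycle = t_tx + RTT = 0.00020016 s.
Throughput = L / cycle = 72000 / 0.00020016 = 359.7 Mbps.

359.7 Mbps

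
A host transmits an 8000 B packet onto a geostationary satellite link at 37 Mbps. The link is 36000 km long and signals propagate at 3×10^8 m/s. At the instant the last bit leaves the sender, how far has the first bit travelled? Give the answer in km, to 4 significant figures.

t_tx = L/R = 64000/37000000 = 0.00172973 s.
Distance = s × t_tx = 300000000 × 0.00172973 = 518.9 km.

518.9 km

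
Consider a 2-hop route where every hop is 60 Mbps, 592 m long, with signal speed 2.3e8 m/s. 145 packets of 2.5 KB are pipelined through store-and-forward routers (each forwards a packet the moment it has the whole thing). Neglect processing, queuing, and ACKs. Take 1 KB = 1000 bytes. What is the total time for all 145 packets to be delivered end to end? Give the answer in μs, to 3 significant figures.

48700 μs

Per-hop transmission t_tx = L/R = 20000/60000000 = 333.333 μs.
Per-hop propagation t_prop = 592/2.3e+08 = 2.57391 μs.
Pipeline fill: first packet needs 2·t_tx to clear all hops; remaining 144 packets each add one t_tx.
Total = (2+145-1)·t_tx + 2·t_prop = 146·333.333 + 2·2.57391 = 48700 μs.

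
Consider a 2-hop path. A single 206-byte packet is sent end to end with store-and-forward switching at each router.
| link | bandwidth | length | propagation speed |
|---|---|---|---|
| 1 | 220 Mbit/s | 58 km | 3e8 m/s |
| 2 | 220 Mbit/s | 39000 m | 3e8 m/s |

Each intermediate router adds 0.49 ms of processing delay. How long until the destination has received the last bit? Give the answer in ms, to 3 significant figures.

0.828 ms

L = 206 × 8 = 1648 bits.
Transmission delay per hop = L/R = 1648/220000000 = 0.00749091 ms; 2 hops → 0.0149818 ms.
Propagation delays (d/s per hop): 0.193333, 0.13 ms; sum = 0.323333 ms.
Processing at 1 router(s): 1 × 0.49 ms = 0.49 ms.
End-to-end = 0.828 ms.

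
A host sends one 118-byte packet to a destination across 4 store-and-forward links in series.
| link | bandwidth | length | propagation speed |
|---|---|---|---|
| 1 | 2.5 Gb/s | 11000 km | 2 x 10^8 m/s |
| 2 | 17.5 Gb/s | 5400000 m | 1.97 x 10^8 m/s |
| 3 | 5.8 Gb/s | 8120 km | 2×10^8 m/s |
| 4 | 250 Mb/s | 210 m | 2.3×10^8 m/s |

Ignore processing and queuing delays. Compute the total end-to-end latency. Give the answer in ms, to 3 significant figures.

123 ms

L = 118 × 8 = 944 bits.
Transmission delays (L/R per hop): 0.0003776, 5.39429e-05, 0.000162759, 0.003776 ms; sum = 0.0043703 ms.
Propagation delays (d/s per hop): 55, 27.4112, 40.6, 0.000913043 ms; sum = 123.012 ms.
End-to-end = 123 ms.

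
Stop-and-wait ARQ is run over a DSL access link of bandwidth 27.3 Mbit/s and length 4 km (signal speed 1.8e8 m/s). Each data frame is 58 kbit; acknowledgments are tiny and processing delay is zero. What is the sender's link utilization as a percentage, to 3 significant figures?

98.0 %

t_tx = L/R = 58000/27300000 = 0.00212454 s.
t_prop = 4000/180000000 = 2.22222e-05 s; RTT = 4.44444e-05 s.
Cycle = t_tx + RTT = 0.00216899 s.
Utilization = t_tx / cycle = 0.00212454/0.00216899 = 98.0 %.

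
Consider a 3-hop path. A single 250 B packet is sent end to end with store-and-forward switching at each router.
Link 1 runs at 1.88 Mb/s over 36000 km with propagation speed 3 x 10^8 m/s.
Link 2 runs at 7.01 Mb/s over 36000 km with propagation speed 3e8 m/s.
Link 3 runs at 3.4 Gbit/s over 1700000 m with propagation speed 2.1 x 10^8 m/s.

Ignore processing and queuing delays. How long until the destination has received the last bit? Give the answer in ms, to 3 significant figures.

249 ms

L = 250 × 8 = 2000 bits.
Transmission delays (L/R per hop): 1.06383, 0.285307, 0.000588235 ms; sum = 1.34972 ms.
Propagation delays (d/s per hop): 120, 120, 8.09524 ms; sum = 248.095 ms.
End-to-end = 249 ms.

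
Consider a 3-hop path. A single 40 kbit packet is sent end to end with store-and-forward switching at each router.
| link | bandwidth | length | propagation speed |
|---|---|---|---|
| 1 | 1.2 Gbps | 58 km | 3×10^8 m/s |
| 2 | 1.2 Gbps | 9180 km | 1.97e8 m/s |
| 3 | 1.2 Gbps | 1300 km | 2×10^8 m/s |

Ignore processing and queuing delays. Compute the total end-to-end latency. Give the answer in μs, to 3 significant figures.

L = 40000 bits.
Transmission delay per hop = L/R = 40000/1200000000 = 33.3333 μs; 3 hops → 100 μs.
Propagation delays (d/s per hop): 193.333, 46599, 6500 μs; sum = 53292.3 μs.
End-to-end = 53400 μs.

53400 μs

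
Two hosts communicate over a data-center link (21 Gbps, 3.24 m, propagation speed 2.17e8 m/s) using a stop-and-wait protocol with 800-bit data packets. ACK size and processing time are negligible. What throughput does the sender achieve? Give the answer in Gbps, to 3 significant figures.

11.8 Gbps

t_tx = L/R = 800/21000000000 = 3.80952e-08 s.
t_prop = 3.24/217000000 = 1.49309e-08 s; RTT = 2.98618e-08 s.
Cycle = t_tx + RTT = 6.7957e-08 s.
Throughput = L / cycle = 800 / 6.7957e-08 = 11.8 Gbps.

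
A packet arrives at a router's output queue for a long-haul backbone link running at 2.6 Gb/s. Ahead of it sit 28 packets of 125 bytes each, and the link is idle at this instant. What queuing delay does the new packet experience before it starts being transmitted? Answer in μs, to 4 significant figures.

Each queued packet: L/R = 1000/2600000000 = 0.384615 μs.
28 queued → 10.7692 μs.
Queuing delay = 10.77 μs.

10.77 μs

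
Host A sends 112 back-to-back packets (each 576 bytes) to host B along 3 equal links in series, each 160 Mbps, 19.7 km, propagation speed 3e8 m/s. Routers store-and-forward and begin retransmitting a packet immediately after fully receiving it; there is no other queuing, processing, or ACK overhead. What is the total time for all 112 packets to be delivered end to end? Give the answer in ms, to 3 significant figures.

3.48 ms

Per-hop transmission t_tx = L/R = 4608/160000000 = 0.0288 ms.
Per-hop propagation t_prop = 19700/300000000 = 0.0656667 ms.
Pipeline fill: first packet needs 3·t_tx to clear all hops; remaining 111 packets each add one t_tx.
Total = (3+112-1)·t_tx + 3·t_prop = 114·0.0288 + 3·0.0656667 = 3.48 ms.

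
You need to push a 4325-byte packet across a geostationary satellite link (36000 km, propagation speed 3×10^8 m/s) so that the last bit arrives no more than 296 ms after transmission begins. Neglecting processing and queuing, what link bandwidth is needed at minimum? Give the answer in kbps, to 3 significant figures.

L = 34600 bits.
Propagation delay = 36000000 / 300000000 = 120 ms.
Transmission budget = 296 − 120 = 176 ms.
R ≥ L / t_tx = 34600 bits / 0.176 s = 197 kbps.

197 kbps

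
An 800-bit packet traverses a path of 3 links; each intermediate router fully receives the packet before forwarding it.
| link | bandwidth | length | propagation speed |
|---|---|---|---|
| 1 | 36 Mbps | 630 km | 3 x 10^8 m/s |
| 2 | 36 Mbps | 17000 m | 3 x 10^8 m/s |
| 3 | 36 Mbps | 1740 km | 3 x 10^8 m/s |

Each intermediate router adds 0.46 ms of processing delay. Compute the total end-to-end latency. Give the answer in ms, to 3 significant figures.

Transmission delay per hop = L/R = 800/36000000 = 0.0222222 ms; 3 hops → 0.0666667 ms.
Propagation delays (d/s per hop): 2.1, 0.0566667, 5.8 ms; sum = 7.95667 ms.
Processing at 2 router(s): 2 × 0.46 ms = 0.92 ms.
End-to-end = 8.94 ms.

8.94 ms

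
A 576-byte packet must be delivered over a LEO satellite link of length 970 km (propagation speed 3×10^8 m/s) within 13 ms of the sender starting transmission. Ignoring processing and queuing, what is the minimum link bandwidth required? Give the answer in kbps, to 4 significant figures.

L = 4608 bits.
Propagation delay = 970000 / 300000000 = 3.23333 ms.
Transmission budget = 13 − 3.23333 = 9.76667 ms.
R ≥ L / t_tx = 4608 bits / 0.00976667 s = 471.8 kbps.

471.8 kbps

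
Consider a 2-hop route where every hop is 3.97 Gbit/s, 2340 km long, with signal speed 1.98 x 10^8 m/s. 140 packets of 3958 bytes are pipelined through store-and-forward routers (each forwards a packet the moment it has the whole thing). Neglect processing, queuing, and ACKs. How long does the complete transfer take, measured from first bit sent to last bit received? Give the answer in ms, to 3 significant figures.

Per-hop transmission t_tx = L/R = 31664/3970000000 = 0.00797582 ms.
Per-hop propagation t_prop = 2340000/198000000 = 11.8182 ms.
Pipeline fill: first packet needs 2·t_tx to clear all hops; remaining 139 packets each add one t_tx.
Total = (2+140-1)·t_tx + 2·t_prop = 141·0.00797582 + 2·11.8182 = 24.8 ms.

24.8 ms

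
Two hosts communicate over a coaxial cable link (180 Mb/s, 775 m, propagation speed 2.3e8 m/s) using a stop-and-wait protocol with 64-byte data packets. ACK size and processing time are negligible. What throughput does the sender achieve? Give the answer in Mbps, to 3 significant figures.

t_tx = L/R = 512/180000000 = 2.84444e-06 s.
t_prop = 775/2.3e+08 = 3.36957e-06 s; RTT = 6.73913e-06 s.
Cycle = t_tx + RTT = 9.58357e-06 s.
Throughput = L / cycle = 512 / 9.58357e-06 = 53.4 Mbps.

53.4 Mbps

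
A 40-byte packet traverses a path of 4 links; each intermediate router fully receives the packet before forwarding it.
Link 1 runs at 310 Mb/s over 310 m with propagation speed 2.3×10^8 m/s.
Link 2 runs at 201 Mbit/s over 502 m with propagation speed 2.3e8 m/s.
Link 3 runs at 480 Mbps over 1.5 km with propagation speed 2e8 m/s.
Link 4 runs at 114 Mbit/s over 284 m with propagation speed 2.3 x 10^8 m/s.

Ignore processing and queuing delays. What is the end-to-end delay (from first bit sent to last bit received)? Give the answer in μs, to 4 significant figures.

18.36 μs

L = 40 × 8 = 320 bits.
Transmission delays (L/R per hop): 1.03226, 1.59204, 0.666667, 2.80702 μs; sum = 6.09798 μs.
Propagation delays (d/s per hop): 1.34783, 2.18261, 7.5, 1.23478 μs; sum = 12.2652 μs.
End-to-end = 18.36 μs.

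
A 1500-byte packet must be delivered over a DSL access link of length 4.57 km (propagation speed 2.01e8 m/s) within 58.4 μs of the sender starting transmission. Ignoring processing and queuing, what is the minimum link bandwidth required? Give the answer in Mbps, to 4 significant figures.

L = 12000 bits.
Propagation delay = 4570 / 2.01e+08 = 22.7363 μs.
Transmission budget = 58.4 − 22.7363 = 35.6637 μs.
R ≥ L / t_tx = 12000 bits / 3.56637e-05 s = 336.5 Mbps.

336.5 Mbps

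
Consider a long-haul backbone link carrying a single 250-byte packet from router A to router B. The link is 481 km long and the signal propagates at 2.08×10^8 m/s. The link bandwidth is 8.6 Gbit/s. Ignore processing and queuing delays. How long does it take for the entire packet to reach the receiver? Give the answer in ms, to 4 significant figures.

2.313 ms

L = 250 × 8 = 2000 bits.
Transmission delay = L/R = 2000 / 8600000000 = 0.000232558 ms.
Propagation delay = d/s = 481000 m / 208000000 m/s = 2.3125 ms.
Total = 2.313 ms.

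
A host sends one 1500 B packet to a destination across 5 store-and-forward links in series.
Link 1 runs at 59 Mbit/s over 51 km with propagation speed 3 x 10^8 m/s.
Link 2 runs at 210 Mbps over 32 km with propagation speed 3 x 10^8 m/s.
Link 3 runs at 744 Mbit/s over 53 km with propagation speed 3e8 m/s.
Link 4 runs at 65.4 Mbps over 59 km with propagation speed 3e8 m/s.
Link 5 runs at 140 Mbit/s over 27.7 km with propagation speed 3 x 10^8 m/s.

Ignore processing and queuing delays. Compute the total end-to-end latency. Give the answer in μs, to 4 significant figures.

L = 1500 × 8 = 12000 bits.
Transmission delays (L/R per hop): 203.39, 57.1429, 16.129, 183.486, 85.7143 μs; sum = 545.862 μs.
Propagation delays (d/s per hop): 170, 106.667, 176.667, 196.667, 92.3333 μs; sum = 742.333 μs.
End-to-end = 1288 μs.

1288 μs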